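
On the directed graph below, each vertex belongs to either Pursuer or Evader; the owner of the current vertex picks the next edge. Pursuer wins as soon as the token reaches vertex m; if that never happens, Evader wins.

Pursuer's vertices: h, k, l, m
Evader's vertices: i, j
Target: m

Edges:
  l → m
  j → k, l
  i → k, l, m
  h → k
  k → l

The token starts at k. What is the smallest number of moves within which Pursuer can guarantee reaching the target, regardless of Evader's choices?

A0 = {m}
A1: add {l} — l (Pursuer) has l→m.
A2: add {k} — k (Pursuer) has k→l.
k enters the attractor at level 2, so Pursuer can force the target in 2 moves from there.

2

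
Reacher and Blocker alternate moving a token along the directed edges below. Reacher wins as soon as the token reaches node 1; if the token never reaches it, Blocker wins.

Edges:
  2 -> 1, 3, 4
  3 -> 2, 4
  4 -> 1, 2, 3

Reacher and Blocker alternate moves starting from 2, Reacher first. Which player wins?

Track states (vertex, player-to-move).
A0 = {(1,Reacher), (1,Blocker)}
A1: add {(2,Reacher), (4,Reacher)}.
(2,Reacher) ∈ A1 ⇒ Reacher forces the target.

Reacher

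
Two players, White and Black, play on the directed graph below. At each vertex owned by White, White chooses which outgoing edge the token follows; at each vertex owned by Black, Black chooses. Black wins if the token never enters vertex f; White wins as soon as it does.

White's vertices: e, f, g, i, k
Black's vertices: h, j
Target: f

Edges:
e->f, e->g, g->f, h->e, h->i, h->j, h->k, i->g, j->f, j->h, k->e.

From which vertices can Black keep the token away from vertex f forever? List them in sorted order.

h, j

A0 = {f}
A1: add {e, g} — e (White) has e→f; g (White) has g→f.
A2: add {i, k} — i (White) has i→g; k (White) has k→e.
A3 = A2; e.g. h (Black) can still go to j. Fixed point.
White's attractor = {e, f, g, i, k}; Black avoids the target exactly from the complement.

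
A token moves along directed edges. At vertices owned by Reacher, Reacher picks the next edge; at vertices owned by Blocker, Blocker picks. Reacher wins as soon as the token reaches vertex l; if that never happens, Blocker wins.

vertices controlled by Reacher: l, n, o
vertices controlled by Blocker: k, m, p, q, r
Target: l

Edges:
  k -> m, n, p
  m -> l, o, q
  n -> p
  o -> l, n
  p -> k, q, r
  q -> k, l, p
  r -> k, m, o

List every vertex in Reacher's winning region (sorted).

A0 = {l}
A1: add {o} — o (Reacher) has o→l.
A2 = A1; e.g. k (Blocker) can still go to m. Fixed point.
Reacher's winning region = {l, o}.

l, o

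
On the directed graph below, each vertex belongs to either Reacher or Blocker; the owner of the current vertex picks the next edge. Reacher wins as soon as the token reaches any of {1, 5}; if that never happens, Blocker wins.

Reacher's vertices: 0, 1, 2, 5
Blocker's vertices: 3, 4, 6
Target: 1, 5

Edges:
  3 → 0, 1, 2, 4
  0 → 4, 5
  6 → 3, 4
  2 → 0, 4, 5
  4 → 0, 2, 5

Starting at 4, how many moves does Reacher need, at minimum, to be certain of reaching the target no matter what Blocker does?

A0 = {1, 5}
A1: add {0, 2} — 0 (Reacher) has 0→5; 2 (Reacher) has 2→5.
A2: add {4} — 4 (Blocker): all of {0, 2, 5} already in.
4 enters the attractor at level 2, so Reacher can force the target in 2 moves from there.

2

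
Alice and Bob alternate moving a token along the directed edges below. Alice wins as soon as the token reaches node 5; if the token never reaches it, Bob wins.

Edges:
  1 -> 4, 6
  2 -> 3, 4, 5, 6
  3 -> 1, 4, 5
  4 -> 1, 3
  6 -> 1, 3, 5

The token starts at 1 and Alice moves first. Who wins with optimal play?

Bob

Track states (vertex, player-to-move).
A0 = {(5,Alice), (5,Bob)}
A1: add {(2,Alice), (3,Alice), (6,Alice)}.
A2 = A1; e.g. (1,Alice) stays out. (1,Alice) never enters ⇒ Bob avoids the target.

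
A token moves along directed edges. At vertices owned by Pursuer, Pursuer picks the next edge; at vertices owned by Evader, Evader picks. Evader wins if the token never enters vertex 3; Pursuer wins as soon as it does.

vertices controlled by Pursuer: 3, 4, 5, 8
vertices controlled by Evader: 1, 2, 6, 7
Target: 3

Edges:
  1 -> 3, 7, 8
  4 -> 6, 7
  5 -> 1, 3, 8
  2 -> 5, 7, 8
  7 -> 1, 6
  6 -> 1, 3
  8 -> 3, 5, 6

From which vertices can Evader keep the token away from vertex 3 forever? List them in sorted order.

1, 2, 4, 6, 7

A0 = {3}
A1: add {5, 8} — 5 (Pursuer) has 5→3; 8 (Pursuer) has 8→3.
A2 = A1; e.g. 1 (Evader) can still go to 7. Fixed point.
Pursuer's attractor = {3, 5, 8}; Evader avoids the target exactly from the complement.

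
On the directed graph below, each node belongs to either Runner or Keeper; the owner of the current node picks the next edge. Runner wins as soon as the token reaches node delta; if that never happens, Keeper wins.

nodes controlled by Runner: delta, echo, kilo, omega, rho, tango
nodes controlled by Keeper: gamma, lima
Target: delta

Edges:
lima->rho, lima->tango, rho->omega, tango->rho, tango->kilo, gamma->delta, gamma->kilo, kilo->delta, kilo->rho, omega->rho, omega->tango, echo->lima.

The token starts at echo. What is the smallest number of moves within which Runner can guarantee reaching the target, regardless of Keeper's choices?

6

A0 = {delta}
A1: add {kilo} — kilo (Runner) has kilo→delta.
A2: add {gamma, tango} — tango (Runner) has tango→kilo; gamma (Keeper): all of {delta, kilo} already in.
A3: add {omega} — omega (Runner) has omega→tango.
A4: add {rho} — rho (Runner) has rho→omega.
A5: add {lima} — lima (Keeper): all of {rho, tango} already in.
A6: add {echo} — echo (Runner) has echo→lima.
A6 = all vertices. Fixed point.
echo enters the attractor at level 6, so Runner can force the target in 6 moves from there.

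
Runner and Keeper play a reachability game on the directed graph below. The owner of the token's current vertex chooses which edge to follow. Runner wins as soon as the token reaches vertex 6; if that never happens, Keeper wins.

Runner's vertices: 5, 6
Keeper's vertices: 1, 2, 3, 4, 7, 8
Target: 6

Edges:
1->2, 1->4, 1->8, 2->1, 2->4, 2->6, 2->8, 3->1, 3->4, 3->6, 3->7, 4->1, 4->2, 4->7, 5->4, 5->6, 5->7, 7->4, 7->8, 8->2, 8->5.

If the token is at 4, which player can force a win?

Keeper

A0 = {6}
A1: add {5} — 5 (Runner) has 5→6.
A2 = A1; e.g. 1 (Keeper) can still go to 2. Fixed point.
4 never enters the attractor, so Keeper can avoid the target forever.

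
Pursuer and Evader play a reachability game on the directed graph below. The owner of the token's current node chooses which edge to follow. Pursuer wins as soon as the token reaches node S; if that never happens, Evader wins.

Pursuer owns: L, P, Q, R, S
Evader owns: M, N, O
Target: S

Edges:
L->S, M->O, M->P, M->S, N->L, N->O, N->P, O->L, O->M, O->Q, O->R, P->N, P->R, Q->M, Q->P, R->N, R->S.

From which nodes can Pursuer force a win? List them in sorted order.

A0 = {S}
A1: add {L, R} — L (Pursuer) has L→S; R (Pursuer) has R→S.
A2: add {P} — P (Pursuer) has P→R.
A3: add {Q} — Q (Pursuer) has Q→P.
A4 = A3; e.g. M (Evader) can still go to O. Fixed point.
Pursuer's winning region = {L, P, Q, R, S}.

L, P, Q, R, S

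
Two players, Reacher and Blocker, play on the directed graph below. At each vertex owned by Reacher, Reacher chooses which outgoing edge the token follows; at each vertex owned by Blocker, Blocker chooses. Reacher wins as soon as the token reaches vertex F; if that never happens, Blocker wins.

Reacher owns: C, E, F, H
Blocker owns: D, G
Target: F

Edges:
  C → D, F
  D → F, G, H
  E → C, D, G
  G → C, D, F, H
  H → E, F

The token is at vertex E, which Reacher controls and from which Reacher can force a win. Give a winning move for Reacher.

C

A0 = {F}
A1: add {C, H} — C (Reacher) has C→F; H (Reacher) has H→F.
A2: add {E} — E (Reacher) has E→C.
A3 = A2; e.g. D (Blocker) can still go to G. Fixed point.
From E, successor C is in the attractor (rank 1); the other successors D, G are not.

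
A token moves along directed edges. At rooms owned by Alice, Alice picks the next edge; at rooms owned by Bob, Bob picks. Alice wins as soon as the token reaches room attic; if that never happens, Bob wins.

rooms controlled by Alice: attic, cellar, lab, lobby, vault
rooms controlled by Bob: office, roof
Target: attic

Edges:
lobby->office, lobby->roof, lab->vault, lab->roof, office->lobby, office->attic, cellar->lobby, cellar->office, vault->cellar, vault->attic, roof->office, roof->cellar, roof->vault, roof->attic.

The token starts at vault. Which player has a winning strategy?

A0 = {attic}
A1: add {vault} — vault (Alice) has vault→attic.
vault ∈ A1, so Alice can force the target.

Alice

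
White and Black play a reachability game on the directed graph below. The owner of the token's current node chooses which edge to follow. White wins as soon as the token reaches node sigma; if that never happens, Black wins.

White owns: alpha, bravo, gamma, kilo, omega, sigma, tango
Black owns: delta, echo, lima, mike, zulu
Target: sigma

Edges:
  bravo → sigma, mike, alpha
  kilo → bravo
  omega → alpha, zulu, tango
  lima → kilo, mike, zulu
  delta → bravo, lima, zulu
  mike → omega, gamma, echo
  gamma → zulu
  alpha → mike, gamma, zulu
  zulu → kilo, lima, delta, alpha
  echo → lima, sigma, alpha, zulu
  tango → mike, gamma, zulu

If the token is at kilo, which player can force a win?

A0 = {sigma}
A1: add {bravo} — bravo (White) has bravo→sigma.
A2: add {kilo} — kilo (White) has kilo→bravo.
A3 = A2; e.g. omega (White) has no edge into A2. Fixed point.
kilo ∈ A2, so White can force the target.

White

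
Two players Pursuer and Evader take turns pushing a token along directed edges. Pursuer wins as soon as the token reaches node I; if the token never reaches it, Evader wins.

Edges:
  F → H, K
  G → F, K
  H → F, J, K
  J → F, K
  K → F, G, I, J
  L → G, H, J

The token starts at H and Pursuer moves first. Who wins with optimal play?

Evader

Track states (vertex, player-to-move).
A0 = {(I,Pursuer), (I,Evader)}
A1: add {(K,Pursuer)}.
A2 = A1; e.g. (F,Pursuer) stays out. (H,Pursuer) never enters ⇒ Evader avoids the target.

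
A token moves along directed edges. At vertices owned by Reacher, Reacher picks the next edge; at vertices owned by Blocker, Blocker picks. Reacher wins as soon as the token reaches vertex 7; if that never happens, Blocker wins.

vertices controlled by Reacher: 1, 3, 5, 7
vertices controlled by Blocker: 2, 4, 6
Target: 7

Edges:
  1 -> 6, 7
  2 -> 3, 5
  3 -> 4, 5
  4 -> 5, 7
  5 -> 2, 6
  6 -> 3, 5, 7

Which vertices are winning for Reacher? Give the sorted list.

A0 = {7}
A1: add {1} — 1 (Reacher) has 1→7.
A2 = A1; e.g. 2 (Blocker) can still go to 3. Fixed point.
Reacher's winning region = {1, 7}.

1, 7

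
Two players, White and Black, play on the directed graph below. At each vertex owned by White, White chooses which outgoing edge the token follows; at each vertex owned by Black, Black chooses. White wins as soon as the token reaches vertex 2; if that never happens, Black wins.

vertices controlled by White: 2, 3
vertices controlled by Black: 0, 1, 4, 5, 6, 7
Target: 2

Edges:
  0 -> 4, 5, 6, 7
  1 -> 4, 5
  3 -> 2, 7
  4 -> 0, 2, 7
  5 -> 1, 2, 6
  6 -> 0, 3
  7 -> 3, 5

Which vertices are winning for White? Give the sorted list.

2, 3

A0 = {2}
A1: add {3} — 3 (White) has 3→2.
A2 = A1; e.g. 0 (Black) can still go to 4. Fixed point.
White's winning region = {2, 3}.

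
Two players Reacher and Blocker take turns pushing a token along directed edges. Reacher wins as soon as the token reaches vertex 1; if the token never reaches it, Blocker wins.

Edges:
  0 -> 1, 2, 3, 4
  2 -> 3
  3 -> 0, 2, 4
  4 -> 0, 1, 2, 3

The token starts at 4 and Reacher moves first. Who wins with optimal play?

Track states (vertex, player-to-move).
A0 = {(1,Reacher), (1,Blocker)}
A1: add {(0,Reacher), (4,Reacher)}.
(4,Reacher) ∈ A1 ⇒ Reacher forces the target.

Reacher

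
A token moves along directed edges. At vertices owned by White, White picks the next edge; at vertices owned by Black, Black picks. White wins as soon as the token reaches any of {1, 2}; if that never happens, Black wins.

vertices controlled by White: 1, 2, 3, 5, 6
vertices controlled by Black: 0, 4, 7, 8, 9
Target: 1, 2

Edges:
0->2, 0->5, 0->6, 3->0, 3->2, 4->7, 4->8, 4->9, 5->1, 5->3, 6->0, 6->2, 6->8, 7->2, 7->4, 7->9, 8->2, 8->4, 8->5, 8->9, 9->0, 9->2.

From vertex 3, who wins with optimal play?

White

A0 = {1, 2}
A1: add {3, 5, 6} — 3 (White) has 3→2; 5 (White) has 5→1; 6 (White) has 6→2.
3 ∈ A1, so White can force the target.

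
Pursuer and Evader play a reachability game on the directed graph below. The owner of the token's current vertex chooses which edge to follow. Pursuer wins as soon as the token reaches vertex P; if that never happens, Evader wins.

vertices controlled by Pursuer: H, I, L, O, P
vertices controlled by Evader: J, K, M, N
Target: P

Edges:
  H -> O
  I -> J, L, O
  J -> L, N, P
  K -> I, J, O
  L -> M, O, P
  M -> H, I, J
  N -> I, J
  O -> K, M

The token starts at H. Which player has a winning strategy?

A0 = {P}
A1: add {L} — L (Pursuer) has L→P.
A2: add {I} — I (Pursuer) has I→L.
A3 = A2; e.g. H (Pursuer) has no edge into A2. Fixed point.
H never enters the attractor, so Evader can avoid the target forever.

Evader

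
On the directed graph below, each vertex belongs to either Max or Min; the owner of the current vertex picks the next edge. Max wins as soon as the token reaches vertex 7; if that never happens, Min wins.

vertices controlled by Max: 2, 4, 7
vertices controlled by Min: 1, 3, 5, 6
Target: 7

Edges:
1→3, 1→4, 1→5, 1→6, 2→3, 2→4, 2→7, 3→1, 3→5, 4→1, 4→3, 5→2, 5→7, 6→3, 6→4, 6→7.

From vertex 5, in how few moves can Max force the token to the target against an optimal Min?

A0 = {7}
A1: add {2} — 2 (Max) has 2→7.
A2: add {5} — 5 (Min): all of {2, 7} already in.
A3 = A2; e.g. 1 (Min) can still go to 3. Fixed point.
5 enters the attractor at level 2, so Max can force the target in 2 moves from there.

2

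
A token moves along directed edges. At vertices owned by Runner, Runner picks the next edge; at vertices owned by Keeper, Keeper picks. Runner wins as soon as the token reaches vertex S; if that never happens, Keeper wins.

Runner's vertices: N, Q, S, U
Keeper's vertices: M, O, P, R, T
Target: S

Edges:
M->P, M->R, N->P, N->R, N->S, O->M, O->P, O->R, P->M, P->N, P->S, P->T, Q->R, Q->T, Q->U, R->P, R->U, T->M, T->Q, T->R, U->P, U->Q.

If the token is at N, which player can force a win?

A0 = {S}
A1: add {N} — N (Runner) has N→S.
A2 = A1; e.g. M (Keeper) can still go to P. Fixed point.
N ∈ A1, so Runner can force the target.

Runner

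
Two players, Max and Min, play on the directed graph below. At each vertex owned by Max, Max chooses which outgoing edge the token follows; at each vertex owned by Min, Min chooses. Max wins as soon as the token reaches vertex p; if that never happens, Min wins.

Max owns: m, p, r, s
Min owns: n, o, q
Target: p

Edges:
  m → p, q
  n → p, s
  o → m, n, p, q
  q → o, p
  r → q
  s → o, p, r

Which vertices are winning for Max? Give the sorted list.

A0 = {p}
A1: add {m, s} — m (Max) has m→p; s (Max) has s→p.
A2: add {n} — n (Min): all of {p, s} already in.
A3 = A2; e.g. o (Min) can still go to q. Fixed point.
Max's winning region = {m, n, p, s}.

m, n, p, s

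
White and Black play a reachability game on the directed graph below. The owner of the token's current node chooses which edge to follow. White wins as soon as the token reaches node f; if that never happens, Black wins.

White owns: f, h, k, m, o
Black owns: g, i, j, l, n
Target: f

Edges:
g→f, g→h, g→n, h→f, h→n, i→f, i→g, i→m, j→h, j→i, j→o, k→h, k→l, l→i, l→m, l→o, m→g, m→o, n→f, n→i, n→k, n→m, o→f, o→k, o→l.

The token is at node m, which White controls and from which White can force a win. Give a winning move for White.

A0 = {f}
A1: add {h, o} — h (White) has h→f; o (White) has o→f.
A2: add {k, m} — k (White) has k→h; m (White) has m→o.
A3 = A2; e.g. g (Black) can still go to n. Fixed point.
From m, successor o is in the attractor (rank 1); the other successor g is not.

o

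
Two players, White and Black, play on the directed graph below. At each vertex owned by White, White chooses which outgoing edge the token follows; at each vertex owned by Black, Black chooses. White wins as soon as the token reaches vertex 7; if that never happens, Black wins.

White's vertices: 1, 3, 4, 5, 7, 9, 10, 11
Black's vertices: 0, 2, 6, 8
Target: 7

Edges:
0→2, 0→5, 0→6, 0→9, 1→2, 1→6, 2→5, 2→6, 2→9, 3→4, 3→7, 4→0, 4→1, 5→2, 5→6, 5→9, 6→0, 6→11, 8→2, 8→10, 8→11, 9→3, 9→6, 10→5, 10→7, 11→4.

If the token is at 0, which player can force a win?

A0 = {7}
A1: add {3, 10} — 3 (White) has 3→7; 10 (White) has 10→7.
A2: add {9} — 9 (White) has 9→3.
A3: add {5} — 5 (White) has 5→9.
A4 = A3; e.g. 0 (Black) can still go to 2. Fixed point.
0 never enters the attractor, so Black can avoid the target forever.

Black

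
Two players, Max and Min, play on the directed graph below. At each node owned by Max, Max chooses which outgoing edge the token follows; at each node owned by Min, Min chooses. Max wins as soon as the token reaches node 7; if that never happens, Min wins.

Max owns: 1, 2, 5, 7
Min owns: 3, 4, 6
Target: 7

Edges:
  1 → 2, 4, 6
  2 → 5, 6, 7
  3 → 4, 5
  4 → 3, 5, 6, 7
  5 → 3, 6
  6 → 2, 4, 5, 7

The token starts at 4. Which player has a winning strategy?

Min

A0 = {7}
A1: add {2} — 2 (Max) has 2→7.
A2: add {1} — 1 (Max) has 1→2.
A3 = A2; e.g. 3 (Min) can still go to 4. Fixed point.
4 never enters the attractor, so Min can avoid the target forever.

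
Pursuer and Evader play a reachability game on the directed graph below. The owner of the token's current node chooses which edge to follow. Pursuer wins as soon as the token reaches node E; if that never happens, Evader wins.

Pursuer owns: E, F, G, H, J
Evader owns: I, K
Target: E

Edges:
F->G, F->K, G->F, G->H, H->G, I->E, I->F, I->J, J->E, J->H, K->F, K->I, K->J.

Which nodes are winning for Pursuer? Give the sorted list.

E, J

A0 = {E}
A1: add {J} — J (Pursuer) has J→E.
A2 = A1; e.g. F (Pursuer) has no edge into A1. Fixed point.
Pursuer's winning region = {E, J}.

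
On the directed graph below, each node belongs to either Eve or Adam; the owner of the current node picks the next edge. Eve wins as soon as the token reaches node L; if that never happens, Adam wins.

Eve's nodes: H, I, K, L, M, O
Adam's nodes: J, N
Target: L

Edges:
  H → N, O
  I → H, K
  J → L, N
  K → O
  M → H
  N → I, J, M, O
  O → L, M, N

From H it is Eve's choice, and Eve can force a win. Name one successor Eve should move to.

A0 = {L}
A1: add {O} — O (Eve) has O→L.
A2: add {H, K} — H (Eve) has H→O; K (Eve) has K→O.
A3: add {I, M} — I (Eve) has I→H; M (Eve) has M→H.
A4 = A3; e.g. J (Adam) can still go to N. Fixed point.
From H, successor O is in the attractor (rank 1); the other successor N is not.

O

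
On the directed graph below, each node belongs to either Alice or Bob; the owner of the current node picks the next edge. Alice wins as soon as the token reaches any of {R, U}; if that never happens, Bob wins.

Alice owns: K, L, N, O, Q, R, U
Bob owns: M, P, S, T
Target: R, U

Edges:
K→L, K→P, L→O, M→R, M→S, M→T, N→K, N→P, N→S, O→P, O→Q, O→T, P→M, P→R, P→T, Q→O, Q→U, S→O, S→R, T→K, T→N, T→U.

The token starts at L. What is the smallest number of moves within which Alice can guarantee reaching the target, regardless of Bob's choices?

3

A0 = {R, U}
A1: add {Q} — Q (Alice) has Q→U.
A2: add {O} — O (Alice) has O→Q.
A3: add {L, S} — L (Alice) has L→O; S (Bob): all of {O, R} already in.
L enters the attractor at level 3, so Alice can force the target in 3 moves from there.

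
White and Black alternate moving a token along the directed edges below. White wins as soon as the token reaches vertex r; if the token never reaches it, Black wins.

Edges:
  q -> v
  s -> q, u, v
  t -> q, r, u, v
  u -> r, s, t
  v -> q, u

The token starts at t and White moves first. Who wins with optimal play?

White

Track states (vertex, player-to-move).
A0 = {(r,White), (r,Black)}
A1: add {(t,White), (u,White)}.
(t,White) ∈ A1 ⇒ White forces the target.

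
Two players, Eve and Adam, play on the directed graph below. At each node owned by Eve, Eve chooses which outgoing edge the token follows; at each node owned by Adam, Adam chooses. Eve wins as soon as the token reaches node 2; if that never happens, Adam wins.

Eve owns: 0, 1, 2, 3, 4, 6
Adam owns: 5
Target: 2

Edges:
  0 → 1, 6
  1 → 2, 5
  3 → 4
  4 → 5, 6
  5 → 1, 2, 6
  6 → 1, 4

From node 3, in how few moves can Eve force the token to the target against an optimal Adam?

A0 = {2}
A1: add {1} — 1 (Eve) has 1→2.
A2: add {0, 6} — 0 (Eve) has 0→1; 6 (Eve) has 6→1.
A3: add {4, 5} — 4 (Eve) has 4→6; 5 (Adam): all of {1, 2, 6} already in.
A4: add {3} — 3 (Eve) has 3→4.
A4 = all vertices. Fixed point.
3 enters the attractor at level 4, so Eve can force the target in 4 moves from there.

4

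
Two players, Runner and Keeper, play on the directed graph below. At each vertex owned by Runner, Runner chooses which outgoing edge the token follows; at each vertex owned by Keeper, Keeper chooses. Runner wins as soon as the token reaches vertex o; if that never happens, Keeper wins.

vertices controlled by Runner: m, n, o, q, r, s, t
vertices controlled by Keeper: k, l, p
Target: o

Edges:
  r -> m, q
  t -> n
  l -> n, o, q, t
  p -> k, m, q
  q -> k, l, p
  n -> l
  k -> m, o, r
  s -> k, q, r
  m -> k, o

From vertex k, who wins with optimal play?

A0 = {o}
A1: add {m} — m (Runner) has m→o.
A2: add {r} — r (Runner) has r→m.
A3: add {k, s} — k (Keeper): all of {m, o, r} already in; s (Runner) has s→r.
k ∈ A3, so Runner can force the target.

Runner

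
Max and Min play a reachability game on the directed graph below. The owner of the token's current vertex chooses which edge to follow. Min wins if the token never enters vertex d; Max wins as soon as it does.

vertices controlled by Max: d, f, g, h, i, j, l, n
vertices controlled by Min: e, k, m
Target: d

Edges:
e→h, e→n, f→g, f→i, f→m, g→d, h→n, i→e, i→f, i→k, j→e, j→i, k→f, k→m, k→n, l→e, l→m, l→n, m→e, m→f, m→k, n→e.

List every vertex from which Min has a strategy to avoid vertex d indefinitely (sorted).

A0 = {d}
A1: add {g} — g (Max) has g→d.
A2: add {f} — f (Max) has f→g.
A3: add {i} — i (Max) has i→f.
A4: add {j} — j (Max) has j→i.
A5 = A4; e.g. e (Min) can still go to h. Fixed point.
Max's attractor = {d, f, g, i, j}; Min avoids the target exactly from the complement.

e, h, k, l, m, n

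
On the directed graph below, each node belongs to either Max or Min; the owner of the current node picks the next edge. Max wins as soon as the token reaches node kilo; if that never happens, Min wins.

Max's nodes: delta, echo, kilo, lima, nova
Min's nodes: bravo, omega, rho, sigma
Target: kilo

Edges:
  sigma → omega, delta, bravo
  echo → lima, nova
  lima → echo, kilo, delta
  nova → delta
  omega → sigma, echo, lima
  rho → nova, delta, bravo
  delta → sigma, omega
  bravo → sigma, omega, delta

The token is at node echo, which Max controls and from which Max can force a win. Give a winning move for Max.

lima

A0 = {kilo}
A1: add {lima} — lima (Max) has lima→kilo.
A2: add {echo} — echo (Max) has echo→lima.
A3 = A2; e.g. sigma (Min) can still go to omega. Fixed point.
From echo, successor lima is in the attractor (rank 1); the other successor nova is not.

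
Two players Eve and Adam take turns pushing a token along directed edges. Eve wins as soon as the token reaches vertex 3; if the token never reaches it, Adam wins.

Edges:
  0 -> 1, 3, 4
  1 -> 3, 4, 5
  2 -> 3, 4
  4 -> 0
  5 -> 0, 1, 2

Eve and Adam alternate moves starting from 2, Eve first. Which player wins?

Eve

Track states (vertex, player-to-move).
A0 = {(3,Eve), (3,Adam)}
A1: add {(0,Eve), (1,Eve), (2,Eve)}.
(2,Eve) ∈ A1 ⇒ Eve forces the target.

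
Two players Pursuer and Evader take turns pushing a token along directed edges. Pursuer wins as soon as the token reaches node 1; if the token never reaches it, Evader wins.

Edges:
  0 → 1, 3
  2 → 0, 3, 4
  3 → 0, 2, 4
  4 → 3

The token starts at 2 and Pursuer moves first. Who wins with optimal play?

Evader

Track states (vertex, player-to-move).
A0 = {(1,Pursuer), (1,Evader)}
A1: add {(0,Pursuer)}.
A2 = A1; e.g. (0,Evader) stays out. (2,Pursuer) never enters ⇒ Evader avoids the target.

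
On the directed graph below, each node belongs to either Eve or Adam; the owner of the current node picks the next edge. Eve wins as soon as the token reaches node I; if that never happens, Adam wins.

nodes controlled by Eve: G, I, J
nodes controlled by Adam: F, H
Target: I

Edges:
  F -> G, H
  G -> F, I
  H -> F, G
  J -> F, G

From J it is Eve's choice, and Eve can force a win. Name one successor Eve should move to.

A0 = {I}
A1: add {G} — G (Eve) has G→I.
A2: add {J} — J (Eve) has J→G.
A3 = A2; e.g. F (Adam) can still go to H. Fixed point.
From J, successor G is in the attractor (rank 1); the other successor F is not.

G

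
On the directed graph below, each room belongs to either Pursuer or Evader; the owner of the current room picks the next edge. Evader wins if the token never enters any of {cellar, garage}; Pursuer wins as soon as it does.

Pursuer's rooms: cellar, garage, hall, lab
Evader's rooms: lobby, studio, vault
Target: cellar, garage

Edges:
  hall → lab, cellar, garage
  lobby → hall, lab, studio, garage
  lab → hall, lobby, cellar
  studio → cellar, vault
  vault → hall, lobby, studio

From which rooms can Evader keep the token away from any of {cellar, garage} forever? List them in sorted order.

A0 = {cellar, garage}
A1: add {hall, lab} — hall (Pursuer) has hall→cellar; lab (Pursuer) has lab→cellar.
A2 = A1; e.g. lobby (Evader) can still go to studio. Fixed point.
Pursuer's attractor = {cellar, garage, hall, lab}; Evader avoids the target exactly from the complement.

lobby, studio, vault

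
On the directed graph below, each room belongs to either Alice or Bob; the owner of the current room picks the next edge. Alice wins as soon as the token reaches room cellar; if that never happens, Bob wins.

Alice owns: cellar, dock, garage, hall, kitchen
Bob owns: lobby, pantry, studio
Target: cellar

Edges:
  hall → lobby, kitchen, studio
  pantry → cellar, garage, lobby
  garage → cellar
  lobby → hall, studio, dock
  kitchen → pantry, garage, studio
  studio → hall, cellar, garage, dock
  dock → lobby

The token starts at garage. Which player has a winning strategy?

A0 = {cellar}
A1: add {garage} — garage (Alice) has garage→cellar.
garage ∈ A1, so Alice can force the target.

Alice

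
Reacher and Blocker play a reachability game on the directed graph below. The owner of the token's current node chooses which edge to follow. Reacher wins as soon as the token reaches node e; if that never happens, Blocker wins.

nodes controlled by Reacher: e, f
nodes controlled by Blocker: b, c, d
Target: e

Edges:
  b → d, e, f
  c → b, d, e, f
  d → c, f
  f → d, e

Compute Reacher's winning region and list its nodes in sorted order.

e, f

A0 = {e}
A1: add {f} — f (Reacher) has f→e.
A2 = A1; e.g. b (Blocker) can still go to d. Fixed point.
Reacher's winning region = {e, f}.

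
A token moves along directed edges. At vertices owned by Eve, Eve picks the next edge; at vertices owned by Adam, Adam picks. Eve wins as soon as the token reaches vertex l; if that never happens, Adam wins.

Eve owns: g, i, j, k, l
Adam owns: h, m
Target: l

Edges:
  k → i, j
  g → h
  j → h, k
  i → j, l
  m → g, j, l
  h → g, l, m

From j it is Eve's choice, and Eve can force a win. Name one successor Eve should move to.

k

A0 = {l}
A1: add {i} — i (Eve) has i→l.
A2: add {k} — k (Eve) has k→i.
A3: add {j} — j (Eve) has j→k.
A4 = A3; e.g. g (Eve) has no edge into A3. Fixed point.
From j, successor k is in the attractor (rank 2); the other successor h is not.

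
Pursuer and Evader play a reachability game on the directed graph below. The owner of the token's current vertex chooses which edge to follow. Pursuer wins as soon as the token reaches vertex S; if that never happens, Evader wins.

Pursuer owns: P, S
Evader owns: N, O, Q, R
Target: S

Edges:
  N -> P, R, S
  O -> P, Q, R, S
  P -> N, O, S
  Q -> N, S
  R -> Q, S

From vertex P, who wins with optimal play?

Pursuer

A0 = {S}
A1: add {P} — P (Pursuer) has P→S.
A2 = A1; e.g. N (Evader) can still go to R. Fixed point.
P ∈ A1, so Pursuer can force the target.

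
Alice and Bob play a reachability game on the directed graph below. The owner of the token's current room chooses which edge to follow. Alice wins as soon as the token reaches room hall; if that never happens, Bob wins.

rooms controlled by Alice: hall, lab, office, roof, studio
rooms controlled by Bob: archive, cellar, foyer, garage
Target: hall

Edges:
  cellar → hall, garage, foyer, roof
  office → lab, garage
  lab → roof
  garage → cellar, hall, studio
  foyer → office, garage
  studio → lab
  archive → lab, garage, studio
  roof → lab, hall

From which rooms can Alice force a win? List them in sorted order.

hall, lab, office, roof, studio

A0 = {hall}
A1: add {roof} — roof (Alice) has roof→hall.
A2: add {lab} — lab (Alice) has lab→roof.
A3: add {office, studio} — office (Alice) has office→lab; studio (Alice) has studio→lab.
A4 = A3; e.g. cellar (Bob) can still go to garage. Fixed point.
Alice's winning region = {hall, lab, office, roof, studio}.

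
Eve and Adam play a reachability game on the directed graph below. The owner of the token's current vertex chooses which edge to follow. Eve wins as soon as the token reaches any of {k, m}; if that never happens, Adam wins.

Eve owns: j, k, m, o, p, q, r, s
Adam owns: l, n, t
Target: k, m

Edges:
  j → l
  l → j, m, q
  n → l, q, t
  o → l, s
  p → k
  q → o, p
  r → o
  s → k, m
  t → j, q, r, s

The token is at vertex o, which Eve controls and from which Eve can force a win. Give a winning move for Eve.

A0 = {k, m}
A1: add {p, s} — p (Eve) has p→k; s (Eve) has s→k.
A2: add {o, q} — o (Eve) has o→s; q (Eve) has q→p.
A3: add {r} — r (Eve) has r→o.
A4 = A3; e.g. j (Eve) has no edge into A3. Fixed point.
From o, successor s is in the attractor (rank 1); the other successor l is not.

s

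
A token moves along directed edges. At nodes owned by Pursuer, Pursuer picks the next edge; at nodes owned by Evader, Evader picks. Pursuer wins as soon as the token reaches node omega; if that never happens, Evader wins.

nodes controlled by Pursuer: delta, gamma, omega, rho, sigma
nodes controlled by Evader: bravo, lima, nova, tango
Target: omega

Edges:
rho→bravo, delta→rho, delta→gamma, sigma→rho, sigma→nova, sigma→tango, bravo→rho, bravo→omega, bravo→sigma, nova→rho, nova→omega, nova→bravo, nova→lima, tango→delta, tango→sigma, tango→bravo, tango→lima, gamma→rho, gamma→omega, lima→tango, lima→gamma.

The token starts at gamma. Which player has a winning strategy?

A0 = {omega}
A1: add {gamma} — gamma (Pursuer) has gamma→omega.
gamma ∈ A1, so Pursuer can force the target.

Pursuer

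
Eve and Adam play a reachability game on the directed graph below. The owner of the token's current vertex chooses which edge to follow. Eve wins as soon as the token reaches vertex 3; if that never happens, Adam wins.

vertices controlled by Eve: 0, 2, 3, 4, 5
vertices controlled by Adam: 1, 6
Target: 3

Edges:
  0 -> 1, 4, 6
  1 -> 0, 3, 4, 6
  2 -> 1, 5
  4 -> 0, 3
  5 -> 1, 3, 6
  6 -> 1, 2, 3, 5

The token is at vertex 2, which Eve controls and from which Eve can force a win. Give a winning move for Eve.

5

A0 = {3}
A1: add {4, 5} — 4 (Eve) has 4→3; 5 (Eve) has 5→3.
A2: add {0, 2} — 0 (Eve) has 0→4; 2 (Eve) has 2→5.
A3 = A2; e.g. 1 (Adam) can still go to 6. Fixed point.
From 2, successor 5 is in the attractor (rank 1); the other successor 1 is not.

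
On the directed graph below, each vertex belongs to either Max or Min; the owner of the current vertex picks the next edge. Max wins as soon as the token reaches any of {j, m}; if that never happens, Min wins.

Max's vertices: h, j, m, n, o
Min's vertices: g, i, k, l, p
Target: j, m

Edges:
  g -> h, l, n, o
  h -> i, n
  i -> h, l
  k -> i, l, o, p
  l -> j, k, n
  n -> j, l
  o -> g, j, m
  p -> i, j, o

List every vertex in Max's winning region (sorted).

A0 = {j, m}
A1: add {n, o} — n (Max) has n→j; o (Max) has o→j.
A2: add {h} — h (Max) has h→n.
A3 = A2; e.g. g (Min) can still go to l. Fixed point.
Max's winning region = {h, j, m, n, o}.

h, j, m, n, o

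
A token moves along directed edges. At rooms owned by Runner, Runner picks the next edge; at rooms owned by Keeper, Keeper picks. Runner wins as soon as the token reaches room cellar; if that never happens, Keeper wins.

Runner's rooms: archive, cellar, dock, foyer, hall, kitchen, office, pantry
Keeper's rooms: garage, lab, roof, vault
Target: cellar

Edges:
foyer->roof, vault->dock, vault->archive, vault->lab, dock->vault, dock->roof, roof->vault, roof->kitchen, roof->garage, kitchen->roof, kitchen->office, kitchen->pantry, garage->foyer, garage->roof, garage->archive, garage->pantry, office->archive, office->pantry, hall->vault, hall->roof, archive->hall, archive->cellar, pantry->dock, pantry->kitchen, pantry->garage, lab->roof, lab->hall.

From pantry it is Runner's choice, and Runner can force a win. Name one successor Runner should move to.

A0 = {cellar}
A1: add {archive} — archive (Runner) has archive→cellar.
A2: add {office} — office (Runner) has office→archive.
A3: add {kitchen} — kitchen (Runner) has kitchen→office.
A4: add {pantry} — pantry (Runner) has pantry→kitchen.
A5 = A4; e.g. foyer (Runner) has no edge into A4. Fixed point.
From pantry, successor kitchen is in the attractor (rank 3); the other successors dock, garage are not.

kitchen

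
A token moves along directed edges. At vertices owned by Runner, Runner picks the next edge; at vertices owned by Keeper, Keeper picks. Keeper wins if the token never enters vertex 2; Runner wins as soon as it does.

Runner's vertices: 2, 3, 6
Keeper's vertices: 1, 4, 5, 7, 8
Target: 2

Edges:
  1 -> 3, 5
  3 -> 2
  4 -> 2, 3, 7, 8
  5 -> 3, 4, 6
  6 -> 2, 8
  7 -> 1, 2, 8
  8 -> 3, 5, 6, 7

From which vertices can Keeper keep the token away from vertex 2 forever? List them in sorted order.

A0 = {2}
A1: add {3, 6} — 3 (Runner) has 3→2; 6 (Runner) has 6→2.
A2 = A1; e.g. 1 (Keeper) can still go to 5. Fixed point.
Runner's attractor = {2, 3, 6}; Keeper avoids the target exactly from the complement.

1, 4, 5, 7, 8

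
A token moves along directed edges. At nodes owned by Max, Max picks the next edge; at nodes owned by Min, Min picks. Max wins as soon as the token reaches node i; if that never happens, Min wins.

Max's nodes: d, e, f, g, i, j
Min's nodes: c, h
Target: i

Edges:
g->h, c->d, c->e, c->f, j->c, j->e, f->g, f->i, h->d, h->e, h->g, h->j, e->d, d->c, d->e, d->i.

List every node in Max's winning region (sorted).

c, d, e, f, i, j

A0 = {i}
A1: add {d, f} — d (Max) has d→i; f (Max) has f→i.
A2: add {e} — e (Max) has e→d.
A3: add {c, j} — c (Min): all of {d, e, f} already in; j (Max) has j→e.
A4 = A3; e.g. g (Max) has no edge into A3. Fixed point.
Max's winning region = {c, d, e, f, i, j}.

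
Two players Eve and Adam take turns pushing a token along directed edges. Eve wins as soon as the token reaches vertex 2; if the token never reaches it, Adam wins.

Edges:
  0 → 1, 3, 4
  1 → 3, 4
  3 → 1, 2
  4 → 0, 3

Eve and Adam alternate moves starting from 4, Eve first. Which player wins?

Track states (vertex, player-to-move).
A0 = {(2,Eve), (2,Adam)}
A1: add {(3,Eve)}.
A2 = A1; e.g. (0,Eve) stays out. (4,Eve) never enters ⇒ Adam avoids the target.

Adam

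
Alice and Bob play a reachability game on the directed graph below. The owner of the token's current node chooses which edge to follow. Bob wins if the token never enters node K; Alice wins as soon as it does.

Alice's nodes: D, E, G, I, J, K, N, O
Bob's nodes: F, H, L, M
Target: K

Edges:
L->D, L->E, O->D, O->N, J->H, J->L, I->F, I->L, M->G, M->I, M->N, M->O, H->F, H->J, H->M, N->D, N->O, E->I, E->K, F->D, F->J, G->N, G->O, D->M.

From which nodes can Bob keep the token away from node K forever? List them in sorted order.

A0 = {K}
A1: add {E} — E (Alice) has E→K.
A2 = A1; e.g. D (Alice) has no edge into A1. Fixed point.
Alice's attractor = {E, K}; Bob avoids the target exactly from the complement.

D, F, G, H, I, J, L, M, N, O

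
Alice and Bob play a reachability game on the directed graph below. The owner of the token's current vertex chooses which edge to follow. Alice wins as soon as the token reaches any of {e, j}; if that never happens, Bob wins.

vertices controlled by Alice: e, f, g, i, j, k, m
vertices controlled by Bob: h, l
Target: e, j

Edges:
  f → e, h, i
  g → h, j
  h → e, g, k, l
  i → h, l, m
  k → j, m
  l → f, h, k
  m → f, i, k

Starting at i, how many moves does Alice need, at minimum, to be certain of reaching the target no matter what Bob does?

A0 = {e, j}
A1: add {f, g, k} — f (Alice) has f→e; g (Alice) has g→j; k (Alice) has k→j.
A2: add {m} — m (Alice) has m→f.
A3: add {i} — i (Alice) has i→m.
A4 = A3; e.g. h (Bob) can still go to l. Fixed point.
i enters the attractor at level 3, so Alice can force the target in 3 moves from there.

3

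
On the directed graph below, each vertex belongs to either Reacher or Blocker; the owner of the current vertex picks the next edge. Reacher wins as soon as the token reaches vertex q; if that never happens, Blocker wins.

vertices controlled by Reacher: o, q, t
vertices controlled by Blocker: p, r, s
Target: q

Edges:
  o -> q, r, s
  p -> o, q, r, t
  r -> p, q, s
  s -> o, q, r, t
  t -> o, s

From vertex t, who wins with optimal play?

Reacher

A0 = {q}
A1: add {o} — o (Reacher) has o→q.
A2: add {t} — t (Reacher) has t→o.
A3 = A2; e.g. p (Blocker) can still go to r. Fixed point.
t ∈ A2, so Reacher can force the target.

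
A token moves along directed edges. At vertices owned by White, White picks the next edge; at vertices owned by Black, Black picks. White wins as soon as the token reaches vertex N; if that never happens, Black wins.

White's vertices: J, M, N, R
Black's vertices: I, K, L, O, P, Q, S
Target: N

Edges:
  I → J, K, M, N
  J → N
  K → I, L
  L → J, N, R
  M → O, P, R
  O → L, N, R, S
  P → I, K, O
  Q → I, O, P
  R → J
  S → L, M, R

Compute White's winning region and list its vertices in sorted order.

A0 = {N}
A1: add {J} — J (White) has J→N.
A2: add {R} — R (White) has R→J.
A3: add {L, M} — L (Black): all of {J, N, R} already in; M (White) has M→R.
A4: add {S} — S (Black): all of {L, M, R} already in.
A5: add {O} — O (Black): all of {L, N, R, S} already in.
A6 = A5; e.g. I (Black) can still go to K. Fixed point.
White's winning region = {J, L, M, N, O, R, S}.

J, L, M, N, O, R, S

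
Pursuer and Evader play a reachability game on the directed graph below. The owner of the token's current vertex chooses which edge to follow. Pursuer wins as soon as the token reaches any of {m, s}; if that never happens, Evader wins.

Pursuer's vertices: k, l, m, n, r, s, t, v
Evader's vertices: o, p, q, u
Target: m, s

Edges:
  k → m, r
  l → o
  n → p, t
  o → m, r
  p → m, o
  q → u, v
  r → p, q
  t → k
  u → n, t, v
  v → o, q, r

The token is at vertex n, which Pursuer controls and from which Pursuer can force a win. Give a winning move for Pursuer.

t

A0 = {m, s}
A1: add {k} — k (Pursuer) has k→m.
A2: add {t} — t (Pursuer) has t→k.
A3: add {n} — n (Pursuer) has n→t.
A4 = A3; e.g. l (Pursuer) has no edge into A3. Fixed point.
From n, successor t is in the attractor (rank 2); the other successor p is not.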